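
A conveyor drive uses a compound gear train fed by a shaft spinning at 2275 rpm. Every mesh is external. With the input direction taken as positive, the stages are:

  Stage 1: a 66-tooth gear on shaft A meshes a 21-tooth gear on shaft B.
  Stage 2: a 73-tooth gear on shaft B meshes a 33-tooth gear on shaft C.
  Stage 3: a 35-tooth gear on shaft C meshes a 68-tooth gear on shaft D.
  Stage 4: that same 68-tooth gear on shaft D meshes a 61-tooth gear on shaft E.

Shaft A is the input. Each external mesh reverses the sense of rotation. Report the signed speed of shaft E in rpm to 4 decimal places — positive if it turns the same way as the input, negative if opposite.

Stage 1 [66T→21T]: ω = 2275.0000×66/21 = 7150.0000 rpm, dir flips to −; running = −7150.0000
Stage 2 [73T→33T]: ω = 7150.0000×73/33 = 15816.6667 rpm, dir flips to +; running = +15816.6667
Stage 3 [35T→68T]: ω = 15816.6667×35/68 = 8140.9314 rpm, dir flips to −; running = −8140.9314
Stage 4 [68T→61T]: ω = 8140.9314×68/61 = 9075.1366 rpm, dir flips to +; running = +9075.1366

+9075.1366 rpm (same as input, |ω| = 9075.1366 rpm)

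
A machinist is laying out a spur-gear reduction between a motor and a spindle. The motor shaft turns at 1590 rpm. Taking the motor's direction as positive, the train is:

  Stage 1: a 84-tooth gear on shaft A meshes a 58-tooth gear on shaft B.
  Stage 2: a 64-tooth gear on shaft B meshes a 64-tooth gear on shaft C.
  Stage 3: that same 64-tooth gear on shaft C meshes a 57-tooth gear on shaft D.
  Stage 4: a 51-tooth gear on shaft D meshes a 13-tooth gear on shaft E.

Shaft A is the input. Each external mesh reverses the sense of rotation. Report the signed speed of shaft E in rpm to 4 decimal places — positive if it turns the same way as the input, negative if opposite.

Stage 1 [84T→58T]: ω = 1590.0000×84/58 = 2302.7586 rpm, dir flips to −; running = −2302.7586
Stage 2 [64T→64T]: ω = 2302.7586×64/64 = 2302.7586 rpm, dir flips to +; running = +2302.7586
Stage 3 [64T→57T]: ω = 2302.7586×64/57 = 2585.5535 rpm, dir flips to −; running = −2585.5535
Stage 4 [51T→13T]: ω = 2585.5535×51/13 = 10143.3254 rpm, dir flips to +; running = +10143.3254

+10143.3254 rpm (same as input, |ω| = 10143.3254 rpm)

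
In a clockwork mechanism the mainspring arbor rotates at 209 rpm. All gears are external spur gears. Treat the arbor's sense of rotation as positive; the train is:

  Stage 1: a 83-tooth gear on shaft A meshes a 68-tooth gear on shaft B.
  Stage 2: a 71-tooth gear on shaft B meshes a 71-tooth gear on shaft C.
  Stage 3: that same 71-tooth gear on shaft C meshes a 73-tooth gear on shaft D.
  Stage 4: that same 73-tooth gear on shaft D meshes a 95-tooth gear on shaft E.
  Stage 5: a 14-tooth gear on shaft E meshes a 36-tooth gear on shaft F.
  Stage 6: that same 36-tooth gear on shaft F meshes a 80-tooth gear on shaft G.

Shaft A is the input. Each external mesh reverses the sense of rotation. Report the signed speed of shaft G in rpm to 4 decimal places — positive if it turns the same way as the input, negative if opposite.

Stage 1 [83T→68T]: ω = 209.0000×83/68 = 255.1029 rpm, dir flips to −; running = −255.1029
Stage 2 [71T→71T]: ω = 255.1029×71/71 = 255.1029 rpm, dir flips to +; running = +255.1029
Stage 3 [71T→73T]: ω = 255.1029×71/73 = 248.1138 rpm, dir flips to −; running = −248.1138
Stage 4 [73T→95T]: ω = 248.1138×73/95 = 190.6559 rpm, dir flips to +; running = +190.6559
Stage 5 [14T→36T]: ω = 190.6559×14/36 = 74.1440 rpm, dir flips to −; running = −74.1440
Stage 6 [36T→80T]: ω = 74.1440×36/80 = 33.3648 rpm, dir flips to +; running = +33.3648

+33.3648 rpm (same as input, |ω| = 33.3648 rpm)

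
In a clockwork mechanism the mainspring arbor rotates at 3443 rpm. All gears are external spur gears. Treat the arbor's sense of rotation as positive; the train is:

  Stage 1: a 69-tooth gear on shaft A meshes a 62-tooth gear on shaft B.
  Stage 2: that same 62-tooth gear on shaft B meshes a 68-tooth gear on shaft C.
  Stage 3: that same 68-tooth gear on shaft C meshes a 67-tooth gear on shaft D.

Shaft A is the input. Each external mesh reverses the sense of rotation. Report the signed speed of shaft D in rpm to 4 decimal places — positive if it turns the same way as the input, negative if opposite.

Stage 1 [69T→62T]: ω = 3443.0000×69/62 = 3831.7258 rpm, dir flips to −; running = −3831.7258
Stage 2 [62T→68T]: ω = 3831.7258×62/68 = 3493.6324 rpm, dir flips to +; running = +3493.6324
Stage 3 [68T→67T]: ω = 3493.6324×68/67 = 3545.7761 rpm, dir flips to −; running = −3545.7761

-3545.7761 rpm (opposite to input, |ω| = 3545.7761 rpm)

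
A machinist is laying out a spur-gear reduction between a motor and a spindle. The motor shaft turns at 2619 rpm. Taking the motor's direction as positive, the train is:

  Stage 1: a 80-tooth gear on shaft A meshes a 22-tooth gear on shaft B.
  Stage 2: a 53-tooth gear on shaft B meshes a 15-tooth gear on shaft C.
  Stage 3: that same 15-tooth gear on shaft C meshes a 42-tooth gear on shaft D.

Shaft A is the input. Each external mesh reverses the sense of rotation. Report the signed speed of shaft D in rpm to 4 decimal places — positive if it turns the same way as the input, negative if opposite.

-12017.9221 rpm (opposite to input, |ω| = 12017.9221 rpm)

Stage 1 [80T→22T]: ω = 2619.0000×80/22 = 9523.6364 rpm, dir flips to −; running = −9523.6364
Stage 2 [53T→15T]: ω = 9523.6364×53/15 = 33650.1818 rpm, dir flips to +; running = +33650.1818
Stage 3 [15T→42T]: ω = 33650.1818×15/42 = 12017.9221 rpm, dir flips to −; running = −12017.9221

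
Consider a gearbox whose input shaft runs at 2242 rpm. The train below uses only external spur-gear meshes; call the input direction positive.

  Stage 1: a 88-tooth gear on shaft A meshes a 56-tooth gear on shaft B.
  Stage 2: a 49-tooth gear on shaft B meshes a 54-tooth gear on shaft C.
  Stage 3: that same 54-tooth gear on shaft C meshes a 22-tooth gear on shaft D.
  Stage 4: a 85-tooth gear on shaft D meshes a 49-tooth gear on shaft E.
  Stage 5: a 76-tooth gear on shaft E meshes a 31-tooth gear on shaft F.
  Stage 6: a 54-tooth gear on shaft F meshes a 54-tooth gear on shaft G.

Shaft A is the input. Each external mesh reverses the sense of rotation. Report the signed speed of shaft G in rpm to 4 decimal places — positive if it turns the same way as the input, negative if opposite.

Stage 1 [88T→56T]: ω = 2242.0000×88/56 = 3523.1429 rpm, dir flips to −; running = −3523.1429
Stage 2 [49T→54T]: ω = 3523.1429×49/54 = 3196.9259 rpm, dir flips to +; running = +3196.9259
Stage 3 [54T→22T]: ω = 3196.9259×54/22 = 7847.0000 rpm, dir flips to −; running = −7847.0000
Stage 4 [85T→49T]: ω = 7847.0000×85/49 = 13612.1429 rpm, dir flips to +; running = +13612.1429
Stage 5 [76T→31T]: ω = 13612.1429×76/31 = 33371.7051 rpm, dir flips to −; running = −33371.7051
Stage 6 [54T→54T]: ω = 33371.7051×54/54 = 33371.7051 rpm, dir flips to +; running = +33371.7051

+33371.7051 rpm (same as input, |ω| = 33371.7051 rpm)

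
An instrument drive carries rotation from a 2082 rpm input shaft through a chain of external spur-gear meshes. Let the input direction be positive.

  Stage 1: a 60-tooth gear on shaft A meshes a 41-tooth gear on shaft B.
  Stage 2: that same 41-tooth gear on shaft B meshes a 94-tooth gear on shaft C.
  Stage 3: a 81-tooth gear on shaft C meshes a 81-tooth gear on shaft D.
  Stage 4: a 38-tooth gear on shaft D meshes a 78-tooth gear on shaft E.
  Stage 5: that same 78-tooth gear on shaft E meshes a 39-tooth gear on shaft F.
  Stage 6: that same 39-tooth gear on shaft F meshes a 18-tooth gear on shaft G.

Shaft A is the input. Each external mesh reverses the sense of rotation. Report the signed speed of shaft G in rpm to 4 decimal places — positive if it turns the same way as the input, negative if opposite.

+2805.5319 rpm (same as input, |ω| = 2805.5319 rpm)

Stage 1 [60T→41T]: ω = 2082.0000×60/41 = 3046.8293 rpm, dir flips to −; running = −3046.8293
Stage 2 [41T→94T]: ω = 3046.8293×41/94 = 1328.9362 rpm, dir flips to +; running = +1328.9362
Stage 3 [81T→81T]: ω = 1328.9362×81/81 = 1328.9362 rpm, dir flips to −; running = −1328.9362
Stage 4 [38T→78T]: ω = 1328.9362×38/78 = 647.4304 rpm, dir flips to +; running = +647.4304
Stage 5 [78T→39T]: ω = 647.4304×78/39 = 1294.8609 rpm, dir flips to −; running = −1294.8609
Stage 6 [39T→18T]: ω = 1294.8609×39/18 = 2805.5319 rpm, dir flips to +; running = +2805.5319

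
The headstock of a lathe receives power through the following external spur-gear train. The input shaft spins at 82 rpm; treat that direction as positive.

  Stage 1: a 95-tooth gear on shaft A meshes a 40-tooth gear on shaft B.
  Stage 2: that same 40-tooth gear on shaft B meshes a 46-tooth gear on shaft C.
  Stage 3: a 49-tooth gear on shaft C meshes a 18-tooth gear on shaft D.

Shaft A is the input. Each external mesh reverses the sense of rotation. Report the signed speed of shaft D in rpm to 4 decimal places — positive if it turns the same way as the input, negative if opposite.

Stage 1 [95T→40T]: ω = 82.0000×95/40 = 194.7500 rpm, dir flips to −; running = −194.7500
Stage 2 [40T→46T]: ω = 194.7500×40/46 = 169.3478 rpm, dir flips to +; running = +169.3478
Stage 3 [49T→18T]: ω = 169.3478×49/18 = 461.0024 rpm, dir flips to −; running = −461.0024

-461.0024 rpm (opposite to input, |ω| = 461.0024 rpm)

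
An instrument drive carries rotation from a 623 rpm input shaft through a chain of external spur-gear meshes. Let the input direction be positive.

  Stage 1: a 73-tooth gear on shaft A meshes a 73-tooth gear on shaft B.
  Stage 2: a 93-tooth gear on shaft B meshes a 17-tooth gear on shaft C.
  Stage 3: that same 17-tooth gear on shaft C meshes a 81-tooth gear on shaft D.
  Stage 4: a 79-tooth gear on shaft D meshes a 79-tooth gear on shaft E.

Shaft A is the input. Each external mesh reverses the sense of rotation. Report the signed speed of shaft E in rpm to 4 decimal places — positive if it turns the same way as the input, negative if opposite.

+715.2963 rpm (same as input, |ω| = 715.2963 rpm)

Stage 1 [73T→73T]: ω = 623.0000×73/73 = 623.0000 rpm, dir flips to −; running = −623.0000
Stage 2 [93T→17T]: ω = 623.0000×93/17 = 3408.1765 rpm, dir flips to +; running = +3408.1765
Stage 3 [17T→81T]: ω = 3408.1765×17/81 = 715.2963 rpm, dir flips to −; running = −715.2963
Stage 4 [79T→79T]: ω = 715.2963×79/79 = 715.2963 rpm, dir flips to +; running = +715.2963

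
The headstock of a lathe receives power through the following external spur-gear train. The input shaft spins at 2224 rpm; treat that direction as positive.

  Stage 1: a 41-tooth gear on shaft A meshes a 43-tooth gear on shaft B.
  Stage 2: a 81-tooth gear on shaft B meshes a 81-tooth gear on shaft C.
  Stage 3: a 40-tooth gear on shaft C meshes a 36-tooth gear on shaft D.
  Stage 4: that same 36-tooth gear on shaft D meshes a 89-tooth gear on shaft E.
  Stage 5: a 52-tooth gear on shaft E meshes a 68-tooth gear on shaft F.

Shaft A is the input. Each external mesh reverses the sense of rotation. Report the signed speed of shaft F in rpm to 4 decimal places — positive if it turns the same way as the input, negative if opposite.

-728.8105 rpm (opposite to input, |ω| = 728.8105 rpm)

Stage 1 [41T→43T]: ω = 2224.0000×41/43 = 2120.5581 rpm, dir flips to −; running = −2120.5581
Stage 2 [81T→81T]: ω = 2120.5581×81/81 = 2120.5581 rpm, dir flips to +; running = +2120.5581
Stage 3 [40T→36T]: ω = 2120.5581×40/36 = 2356.1757 rpm, dir flips to −; running = −2356.1757
Stage 4 [36T→89T]: ω = 2356.1757×36/89 = 953.0598 rpm, dir flips to +; running = +953.0598
Stage 5 [52T→68T]: ω = 953.0598×52/68 = 728.8105 rpm, dir flips to −; running = −728.8105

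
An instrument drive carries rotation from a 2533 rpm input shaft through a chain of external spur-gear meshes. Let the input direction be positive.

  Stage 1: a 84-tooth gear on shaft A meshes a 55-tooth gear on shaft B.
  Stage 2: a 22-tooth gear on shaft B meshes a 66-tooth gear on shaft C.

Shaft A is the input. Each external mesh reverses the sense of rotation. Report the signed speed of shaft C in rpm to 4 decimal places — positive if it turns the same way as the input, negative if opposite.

+1289.5273 rpm (same as input, |ω| = 1289.5273 rpm)

Stage 1 [84T→55T]: ω = 2533.0000×84/55 = 3868.5818 rpm, dir flips to −; running = −3868.5818
Stage 2 [22T→66T]: ω = 3868.5818×22/66 = 1289.5273 rpm, dir flips to +; running = +1289.5273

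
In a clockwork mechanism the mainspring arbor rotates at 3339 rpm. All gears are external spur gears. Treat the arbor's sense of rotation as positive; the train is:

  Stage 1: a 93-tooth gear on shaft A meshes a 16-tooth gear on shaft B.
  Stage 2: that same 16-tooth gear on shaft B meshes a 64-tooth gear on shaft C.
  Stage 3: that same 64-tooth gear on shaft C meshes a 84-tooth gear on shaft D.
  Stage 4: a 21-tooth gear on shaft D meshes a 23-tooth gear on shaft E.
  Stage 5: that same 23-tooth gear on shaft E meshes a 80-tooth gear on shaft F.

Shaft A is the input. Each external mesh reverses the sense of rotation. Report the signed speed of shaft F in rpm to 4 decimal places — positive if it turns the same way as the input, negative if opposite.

Stage 1 [93T→16T]: ω = 3339.0000×93/16 = 19407.9375 rpm, dir flips to −; running = −19407.9375
Stage 2 [16T→64T]: ω = 19407.9375×16/64 = 4851.9844 rpm, dir flips to +; running = +4851.9844
Stage 3 [64T→84T]: ω = 4851.9844×64/84 = 3696.7500 rpm, dir flips to −; running = −3696.7500
Stage 4 [21T→23T]: ω = 3696.7500×21/23 = 3375.2935 rpm, dir flips to +; running = +3375.2935
Stage 5 [23T→80T]: ω = 3375.2935×23/80 = 970.3969 rpm, dir flips to −; running = −970.3969

-970.3969 rpm (opposite to input, |ω| = 970.3969 rpm)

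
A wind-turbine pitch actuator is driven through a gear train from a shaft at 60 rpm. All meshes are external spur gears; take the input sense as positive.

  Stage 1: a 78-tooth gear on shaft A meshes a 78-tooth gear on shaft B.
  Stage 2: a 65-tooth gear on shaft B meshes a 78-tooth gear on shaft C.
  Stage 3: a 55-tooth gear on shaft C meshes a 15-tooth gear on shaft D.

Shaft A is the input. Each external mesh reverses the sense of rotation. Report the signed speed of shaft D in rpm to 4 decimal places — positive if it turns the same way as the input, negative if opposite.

Stage 1 [78T→78T]: ω = 60.0000×78/78 = 60.0000 rpm, dir flips to −; running = −60.0000
Stage 2 [65T→78T]: ω = 60.0000×65/78 = 50.0000 rpm, dir flips to +; running = +50.0000
Stage 3 [55T→15T]: ω = 50.0000×55/15 = 183.3333 rpm, dir flips to −; running = −183.3333

-183.3333 rpm (opposite to input, |ω| = 183.3333 rpm)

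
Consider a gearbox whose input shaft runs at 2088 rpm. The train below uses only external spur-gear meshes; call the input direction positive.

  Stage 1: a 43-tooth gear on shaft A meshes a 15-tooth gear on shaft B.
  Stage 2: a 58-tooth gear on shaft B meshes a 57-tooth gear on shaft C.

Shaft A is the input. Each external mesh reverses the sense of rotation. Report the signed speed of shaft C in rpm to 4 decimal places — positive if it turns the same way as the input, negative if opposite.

+6090.6105 rpm (same as input, |ω| = 6090.6105 rpm)

Stage 1 [43T→15T]: ω = 2088.0000×43/15 = 5985.6000 rpm, dir flips to −; running = −5985.6000
Stage 2 [58T→57T]: ω = 5985.6000×58/57 = 6090.6105 rpm, dir flips to +; running = +6090.6105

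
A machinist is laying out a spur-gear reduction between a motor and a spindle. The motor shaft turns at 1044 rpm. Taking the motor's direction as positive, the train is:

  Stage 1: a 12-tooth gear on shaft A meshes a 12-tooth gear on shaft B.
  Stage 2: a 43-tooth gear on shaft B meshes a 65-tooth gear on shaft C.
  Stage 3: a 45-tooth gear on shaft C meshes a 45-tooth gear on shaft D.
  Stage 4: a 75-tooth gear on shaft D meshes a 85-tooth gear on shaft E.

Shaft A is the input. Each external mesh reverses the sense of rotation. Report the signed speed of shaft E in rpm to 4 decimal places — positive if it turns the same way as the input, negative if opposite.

Stage 1 [12T→12T]: ω = 1044.0000×12/12 = 1044.0000 rpm, dir flips to −; running = −1044.0000
Stage 2 [43T→65T]: ω = 1044.0000×43/65 = 690.6462 rpm, dir flips to +; running = +690.6462
Stage 3 [45T→45T]: ω = 690.6462×45/45 = 690.6462 rpm, dir flips to −; running = −690.6462
Stage 4 [75T→85T]: ω = 690.6462×75/85 = 609.3937 rpm, dir flips to +; running = +609.3937

+609.3937 rpm (same as input, |ω| = 609.3937 rpm)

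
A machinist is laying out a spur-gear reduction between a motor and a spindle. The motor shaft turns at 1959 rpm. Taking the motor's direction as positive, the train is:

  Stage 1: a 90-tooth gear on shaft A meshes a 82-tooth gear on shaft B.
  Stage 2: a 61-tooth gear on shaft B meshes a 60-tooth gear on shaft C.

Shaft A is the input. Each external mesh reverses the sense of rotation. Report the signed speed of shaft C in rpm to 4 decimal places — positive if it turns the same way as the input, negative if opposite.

+2185.9573 rpm (same as input, |ω| = 2185.9573 rpm)

Stage 1 [90T→82T]: ω = 1959.0000×90/82 = 2150.1220 rpm, dir flips to −; running = −2150.1220
Stage 2 [61T→60T]: ω = 2150.1220×61/60 = 2185.9573 rpm, dir flips to +; running = +2185.9573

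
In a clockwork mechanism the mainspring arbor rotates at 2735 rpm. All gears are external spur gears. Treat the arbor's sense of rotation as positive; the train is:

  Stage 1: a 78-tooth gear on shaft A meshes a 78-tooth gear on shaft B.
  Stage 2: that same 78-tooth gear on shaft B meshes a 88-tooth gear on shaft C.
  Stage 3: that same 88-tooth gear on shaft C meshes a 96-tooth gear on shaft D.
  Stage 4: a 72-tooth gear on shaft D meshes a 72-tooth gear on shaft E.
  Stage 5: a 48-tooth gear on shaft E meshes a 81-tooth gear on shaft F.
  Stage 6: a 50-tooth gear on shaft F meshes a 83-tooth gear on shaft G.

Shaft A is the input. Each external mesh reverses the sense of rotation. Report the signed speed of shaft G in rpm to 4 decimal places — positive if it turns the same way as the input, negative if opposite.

Stage 1 [78T→78T]: ω = 2735.0000×78/78 = 2735.0000 rpm, dir flips to −; running = −2735.0000
Stage 2 [78T→88T]: ω = 2735.0000×78/88 = 2424.2045 rpm, dir flips to +; running = +2424.2045
Stage 3 [88T→96T]: ω = 2424.2045×88/96 = 2222.1875 rpm, dir flips to −; running = −2222.1875
Stage 4 [72T→72T]: ω = 2222.1875×72/72 = 2222.1875 rpm, dir flips to +; running = +2222.1875
Stage 5 [48T→81T]: ω = 2222.1875×48/81 = 1316.8519 rpm, dir flips to −; running = −1316.8519
Stage 6 [50T→83T]: ω = 1316.8519×50/83 = 793.2842 rpm, dir flips to +; running = +793.2842

+793.2842 rpm (same as input, |ω| = 793.2842 rpm)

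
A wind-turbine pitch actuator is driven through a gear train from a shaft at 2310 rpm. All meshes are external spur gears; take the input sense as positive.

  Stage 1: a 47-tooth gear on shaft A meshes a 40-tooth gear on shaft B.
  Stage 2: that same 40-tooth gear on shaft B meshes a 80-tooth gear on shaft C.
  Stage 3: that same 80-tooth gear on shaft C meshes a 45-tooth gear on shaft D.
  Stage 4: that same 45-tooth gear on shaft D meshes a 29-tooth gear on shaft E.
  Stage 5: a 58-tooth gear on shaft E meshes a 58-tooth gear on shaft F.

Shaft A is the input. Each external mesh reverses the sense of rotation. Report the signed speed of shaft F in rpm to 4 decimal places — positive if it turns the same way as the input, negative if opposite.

-3743.7931 rpm (opposite to input, |ω| = 3743.7931 rpm)

Stage 1 [47T→40T]: ω = 2310.0000×47/40 = 2714.2500 rpm, dir flips to −; running = −2714.2500
Stage 2 [40T→80T]: ω = 2714.2500×40/80 = 1357.1250 rpm, dir flips to +; running = +1357.1250
Stage 3 [80T→45T]: ω = 1357.1250×80/45 = 2412.6667 rpm, dir flips to −; running = −2412.6667
Stage 4 [45T→29T]: ω = 2412.6667×45/29 = 3743.7931 rpm, dir flips to +; running = +3743.7931
Stage 5 [58T→58T]: ω = 3743.7931×58/58 = 3743.7931 rpm, dir flips to −; running = −3743.7931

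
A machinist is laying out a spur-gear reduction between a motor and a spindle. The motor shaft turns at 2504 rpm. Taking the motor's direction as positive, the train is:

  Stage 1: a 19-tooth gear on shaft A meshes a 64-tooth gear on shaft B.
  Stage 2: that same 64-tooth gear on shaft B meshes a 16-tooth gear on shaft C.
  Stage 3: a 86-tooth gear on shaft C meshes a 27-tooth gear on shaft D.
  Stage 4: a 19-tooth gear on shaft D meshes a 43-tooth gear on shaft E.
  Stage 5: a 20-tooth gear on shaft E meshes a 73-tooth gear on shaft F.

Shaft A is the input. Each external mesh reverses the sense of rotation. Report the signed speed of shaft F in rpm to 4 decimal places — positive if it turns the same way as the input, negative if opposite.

-1146.5550 rpm (opposite to input, |ω| = 1146.5550 rpm)

Stage 1 [19T→64T]: ω = 2504.0000×19/64 = 743.3750 rpm, dir flips to −; running = −743.3750
Stage 2 [64T→16T]: ω = 743.3750×64/16 = 2973.5000 rpm, dir flips to +; running = +2973.5000
Stage 3 [86T→27T]: ω = 2973.5000×86/27 = 9471.1481 rpm, dir flips to −; running = −9471.1481
Stage 4 [19T→43T]: ω = 9471.1481×19/43 = 4184.9259 rpm, dir flips to +; running = +4184.9259
Stage 5 [20T→73T]: ω = 4184.9259×20/73 = 1146.5550 rpm, dir flips to −; running = −1146.5550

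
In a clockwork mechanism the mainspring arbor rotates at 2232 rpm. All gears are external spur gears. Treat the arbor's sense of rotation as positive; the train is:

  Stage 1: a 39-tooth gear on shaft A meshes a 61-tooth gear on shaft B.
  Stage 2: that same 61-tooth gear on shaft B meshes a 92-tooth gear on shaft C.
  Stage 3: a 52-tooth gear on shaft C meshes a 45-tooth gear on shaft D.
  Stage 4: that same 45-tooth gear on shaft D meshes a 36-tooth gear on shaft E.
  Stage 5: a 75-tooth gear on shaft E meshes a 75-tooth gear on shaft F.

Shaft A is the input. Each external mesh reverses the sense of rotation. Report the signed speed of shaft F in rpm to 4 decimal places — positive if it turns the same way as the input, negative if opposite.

Stage 1 [39T→61T]: ω = 2232.0000×39/61 = 1427.0164 rpm, dir flips to −; running = −1427.0164
Stage 2 [61T→92T]: ω = 1427.0164×61/92 = 946.1739 rpm, dir flips to +; running = +946.1739
Stage 3 [52T→45T]: ω = 946.1739×52/45 = 1093.3565 rpm, dir flips to −; running = −1093.3565
Stage 4 [45T→36T]: ω = 1093.3565×45/36 = 1366.6957 rpm, dir flips to +; running = +1366.6957
Stage 5 [75T→75T]: ω = 1366.6957×75/75 = 1366.6957 rpm, dir flips to −; running = −1366.6957

-1366.6957 rpm (opposite to input, |ω| = 1366.6957 rpm)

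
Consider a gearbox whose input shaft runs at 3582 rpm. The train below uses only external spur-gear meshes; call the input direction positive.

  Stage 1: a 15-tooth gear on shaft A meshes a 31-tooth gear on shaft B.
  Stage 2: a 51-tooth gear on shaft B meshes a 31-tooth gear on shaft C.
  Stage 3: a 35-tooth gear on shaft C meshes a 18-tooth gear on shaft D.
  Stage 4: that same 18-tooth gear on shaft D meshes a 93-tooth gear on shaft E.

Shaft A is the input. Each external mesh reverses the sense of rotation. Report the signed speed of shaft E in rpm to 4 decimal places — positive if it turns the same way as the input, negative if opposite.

Stage 1 [15T→31T]: ω = 3582.0000×15/31 = 1733.2258 rpm, dir flips to −; running = −1733.2258
Stage 2 [51T→31T]: ω = 1733.2258×51/31 = 2851.4360 rpm, dir flips to +; running = +2851.4360
Stage 3 [35T→18T]: ω = 2851.4360×35/18 = 5544.4589 rpm, dir flips to −; running = −5544.4589
Stage 4 [18T→93T]: ω = 5544.4589×18/93 = 1073.1211 rpm, dir flips to +; running = +1073.1211

+1073.1211 rpm (same as input, |ω| = 1073.1211 rpm)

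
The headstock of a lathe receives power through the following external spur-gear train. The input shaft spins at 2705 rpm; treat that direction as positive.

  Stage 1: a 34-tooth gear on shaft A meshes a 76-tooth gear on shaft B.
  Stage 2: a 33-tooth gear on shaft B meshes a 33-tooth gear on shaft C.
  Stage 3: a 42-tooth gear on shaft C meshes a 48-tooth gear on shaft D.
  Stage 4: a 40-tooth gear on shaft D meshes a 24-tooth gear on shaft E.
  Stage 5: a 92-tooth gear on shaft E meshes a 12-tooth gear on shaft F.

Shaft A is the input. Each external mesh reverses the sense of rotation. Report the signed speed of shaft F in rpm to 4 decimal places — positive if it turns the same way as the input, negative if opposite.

Stage 1 [34T→76T]: ω = 2705.0000×34/76 = 1210.1316 rpm, dir flips to −; running = −1210.1316
Stage 2 [33T→33T]: ω = 1210.1316×33/33 = 1210.1316 rpm, dir flips to +; running = +1210.1316
Stage 3 [42T→48T]: ω = 1210.1316×42/48 = 1058.8651 rpm, dir flips to −; running = −1058.8651
Stage 4 [40T→24T]: ω = 1058.8651×40/24 = 1764.7752 rpm, dir flips to +; running = +1764.7752
Stage 5 [92T→12T]: ω = 1764.7752×92/12 = 13529.9433 rpm, dir flips to −; running = −13529.9433

-13529.9433 rpm (opposite to input, |ω| = 13529.9433 rpm)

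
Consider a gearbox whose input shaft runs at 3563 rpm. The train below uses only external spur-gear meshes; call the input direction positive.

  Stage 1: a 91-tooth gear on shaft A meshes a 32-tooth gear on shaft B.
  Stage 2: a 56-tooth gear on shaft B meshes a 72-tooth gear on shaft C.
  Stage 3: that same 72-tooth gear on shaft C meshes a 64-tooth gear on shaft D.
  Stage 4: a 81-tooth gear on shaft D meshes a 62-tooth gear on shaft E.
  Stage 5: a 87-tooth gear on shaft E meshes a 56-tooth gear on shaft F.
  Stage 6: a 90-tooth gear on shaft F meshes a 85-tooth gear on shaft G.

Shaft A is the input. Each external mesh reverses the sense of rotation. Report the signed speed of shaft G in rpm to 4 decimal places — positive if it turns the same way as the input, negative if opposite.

Stage 1 [91T→32T]: ω = 3563.0000×91/32 = 10132.2812 rpm, dir flips to −; running = −10132.2812
Stage 2 [56T→72T]: ω = 10132.2812×56/72 = 7880.6632 rpm, dir flips to +; running = +7880.6632
Stage 3 [72T→64T]: ω = 7880.6632×72/64 = 8865.7461 rpm, dir flips to −; running = −8865.7461
Stage 4 [81T→62T]: ω = 8865.7461×81/62 = 11582.6683 rpm, dir flips to +; running = +11582.6683
Stage 5 [87T→56T]: ω = 11582.6683×87/56 = 17994.5025 rpm, dir flips to −; running = −17994.5025
Stage 6 [90T→85T]: ω = 17994.5025×90/85 = 19053.0027 rpm, dir flips to +; running = +19053.0027

+19053.0027 rpm (same as input, |ω| = 19053.0027 rpm)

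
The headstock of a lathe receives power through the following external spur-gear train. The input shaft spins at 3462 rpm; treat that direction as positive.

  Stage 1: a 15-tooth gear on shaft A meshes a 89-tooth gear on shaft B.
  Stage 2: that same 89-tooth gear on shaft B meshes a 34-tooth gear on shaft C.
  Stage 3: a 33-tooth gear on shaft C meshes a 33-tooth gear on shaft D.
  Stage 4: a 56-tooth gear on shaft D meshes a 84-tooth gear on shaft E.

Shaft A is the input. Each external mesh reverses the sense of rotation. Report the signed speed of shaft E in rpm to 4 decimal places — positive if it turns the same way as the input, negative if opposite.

Stage 1 [15T→89T]: ω = 3462.0000×15/89 = 583.4831 rpm, dir flips to −; running = −583.4831
Stage 2 [89T→34T]: ω = 583.4831×89/34 = 1527.3529 rpm, dir flips to +; running = +1527.3529
Stage 3 [33T→33T]: ω = 1527.3529×33/33 = 1527.3529 rpm, dir flips to −; running = −1527.3529
Stage 4 [56T→84T]: ω = 1527.3529×56/84 = 1018.2353 rpm, dir flips to +; running = +1018.2353

+1018.2353 rpm (same as input, |ω| = 1018.2353 rpm)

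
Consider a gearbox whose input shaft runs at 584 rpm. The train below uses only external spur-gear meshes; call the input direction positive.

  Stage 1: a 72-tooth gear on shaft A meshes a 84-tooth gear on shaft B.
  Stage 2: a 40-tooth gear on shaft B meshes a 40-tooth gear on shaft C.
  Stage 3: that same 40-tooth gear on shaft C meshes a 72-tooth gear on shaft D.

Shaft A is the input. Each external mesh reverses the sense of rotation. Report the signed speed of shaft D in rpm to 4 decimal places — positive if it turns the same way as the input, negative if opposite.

-278.0952 rpm (opposite to input, |ω| = 278.0952 rpm)

Stage 1 [72T→84T]: ω = 584.0000×72/84 = 500.5714 rpm, dir flips to −; running = −500.5714
Stage 2 [40T→40T]: ω = 500.5714×40/40 = 500.5714 rpm, dir flips to +; running = +500.5714
Stage 3 [40T→72T]: ω = 500.5714×40/72 = 278.0952 rpm, dir flips to −; running = −278.0952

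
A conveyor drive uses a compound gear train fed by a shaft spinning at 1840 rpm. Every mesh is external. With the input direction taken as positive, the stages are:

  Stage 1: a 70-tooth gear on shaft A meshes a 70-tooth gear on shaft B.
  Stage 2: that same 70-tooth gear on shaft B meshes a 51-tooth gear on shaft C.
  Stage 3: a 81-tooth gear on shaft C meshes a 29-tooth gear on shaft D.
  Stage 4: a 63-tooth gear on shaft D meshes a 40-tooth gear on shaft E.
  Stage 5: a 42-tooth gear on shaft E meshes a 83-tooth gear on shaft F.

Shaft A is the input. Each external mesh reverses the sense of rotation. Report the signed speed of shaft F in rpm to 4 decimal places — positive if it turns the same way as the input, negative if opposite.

Stage 1 [70T→70T]: ω = 1840.0000×70/70 = 1840.0000 rpm, dir flips to −; running = −1840.0000
Stage 2 [70T→51T]: ω = 1840.0000×70/51 = 2525.4902 rpm, dir flips to +; running = +2525.4902
Stage 3 [81T→29T]: ω = 2525.4902×81/29 = 7053.9554 rpm, dir flips to −; running = −7053.9554
Stage 4 [63T→40T]: ω = 7053.9554×63/40 = 11109.9797 rpm, dir flips to +; running = +11109.9797
Stage 5 [42T→83T]: ω = 11109.9797×42/83 = 5621.9174 rpm, dir flips to −; running = −5621.9174

-5621.9174 rpm (opposite to input, |ω| = 5621.9174 rpm)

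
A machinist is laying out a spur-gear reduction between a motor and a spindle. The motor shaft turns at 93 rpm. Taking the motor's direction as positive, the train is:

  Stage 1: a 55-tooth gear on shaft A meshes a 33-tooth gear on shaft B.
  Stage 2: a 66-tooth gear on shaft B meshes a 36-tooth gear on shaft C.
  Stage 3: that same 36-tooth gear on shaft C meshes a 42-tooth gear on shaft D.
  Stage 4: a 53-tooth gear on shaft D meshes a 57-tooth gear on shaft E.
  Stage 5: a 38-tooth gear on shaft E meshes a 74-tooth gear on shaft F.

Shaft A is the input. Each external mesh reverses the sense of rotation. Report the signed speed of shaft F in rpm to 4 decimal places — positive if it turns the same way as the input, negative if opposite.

Stage 1 [55T→33T]: ω = 93.0000×55/33 = 155.0000 rpm, dir flips to −; running = −155.0000
Stage 2 [66T→36T]: ω = 155.0000×66/36 = 284.1667 rpm, dir flips to +; running = +284.1667
Stage 3 [36T→42T]: ω = 284.1667×36/42 = 243.5714 rpm, dir flips to −; running = −243.5714
Stage 4 [53T→57T]: ω = 243.5714×53/57 = 226.4787 rpm, dir flips to +; running = +226.4787
Stage 5 [38T→74T]: ω = 226.4787×38/74 = 116.2999 rpm, dir flips to −; running = −116.2999

-116.2999 rpm (opposite to input, |ω| = 116.2999 rpm)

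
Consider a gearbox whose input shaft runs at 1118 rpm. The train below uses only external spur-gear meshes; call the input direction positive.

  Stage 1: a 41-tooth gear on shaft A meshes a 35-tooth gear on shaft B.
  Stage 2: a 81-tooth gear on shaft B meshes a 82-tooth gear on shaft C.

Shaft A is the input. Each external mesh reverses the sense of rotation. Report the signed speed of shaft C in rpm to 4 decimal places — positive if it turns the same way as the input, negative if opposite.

Stage 1 [41T→35T]: ω = 1118.0000×41/35 = 1309.6571 rpm, dir flips to −; running = −1309.6571
Stage 2 [81T→82T]: ω = 1309.6571×81/82 = 1293.6857 rpm, dir flips to +; running = +1293.6857

+1293.6857 rpm (same as input, |ω| = 1293.6857 rpm)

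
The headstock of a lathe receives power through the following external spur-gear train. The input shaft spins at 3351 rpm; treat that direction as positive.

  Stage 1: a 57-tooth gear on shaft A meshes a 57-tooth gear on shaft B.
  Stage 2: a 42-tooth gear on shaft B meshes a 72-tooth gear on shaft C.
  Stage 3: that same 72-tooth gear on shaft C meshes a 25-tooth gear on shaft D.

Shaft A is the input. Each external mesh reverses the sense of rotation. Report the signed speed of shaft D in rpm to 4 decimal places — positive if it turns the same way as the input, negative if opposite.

Stage 1 [57T→57T]: ω = 3351.0000×57/57 = 3351.0000 rpm, dir flips to −; running = −3351.0000
Stage 2 [42T→72T]: ω = 3351.0000×42/72 = 1954.7500 rpm, dir flips to +; running = +1954.7500
Stage 3 [72T→25T]: ω = 1954.7500×72/25 = 5629.6800 rpm, dir flips to −; running = −5629.6800

-5629.6800 rpm (opposite to input, |ω| = 5629.6800 rpm)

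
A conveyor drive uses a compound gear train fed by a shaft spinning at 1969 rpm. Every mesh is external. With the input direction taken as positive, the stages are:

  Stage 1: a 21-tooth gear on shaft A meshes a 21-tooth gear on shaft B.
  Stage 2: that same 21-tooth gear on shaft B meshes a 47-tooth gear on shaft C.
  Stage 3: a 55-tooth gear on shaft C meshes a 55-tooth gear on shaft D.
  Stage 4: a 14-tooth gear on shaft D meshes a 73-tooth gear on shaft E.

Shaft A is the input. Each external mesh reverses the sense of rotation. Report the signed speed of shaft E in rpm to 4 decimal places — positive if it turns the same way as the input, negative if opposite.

+168.7222 rpm (same as input, |ω| = 168.7222 rpm)

Stage 1 [21T→21T]: ω = 1969.0000×21/21 = 1969.0000 rpm, dir flips to −; running = −1969.0000
Stage 2 [21T→47T]: ω = 1969.0000×21/47 = 879.7660 rpm, dir flips to +; running = +879.7660
Stage 3 [55T→55T]: ω = 879.7660×55/55 = 879.7660 rpm, dir flips to −; running = −879.7660
Stage 4 [14T→73T]: ω = 879.7660×14/73 = 168.7222 rpm, dir flips to +; running = +168.7222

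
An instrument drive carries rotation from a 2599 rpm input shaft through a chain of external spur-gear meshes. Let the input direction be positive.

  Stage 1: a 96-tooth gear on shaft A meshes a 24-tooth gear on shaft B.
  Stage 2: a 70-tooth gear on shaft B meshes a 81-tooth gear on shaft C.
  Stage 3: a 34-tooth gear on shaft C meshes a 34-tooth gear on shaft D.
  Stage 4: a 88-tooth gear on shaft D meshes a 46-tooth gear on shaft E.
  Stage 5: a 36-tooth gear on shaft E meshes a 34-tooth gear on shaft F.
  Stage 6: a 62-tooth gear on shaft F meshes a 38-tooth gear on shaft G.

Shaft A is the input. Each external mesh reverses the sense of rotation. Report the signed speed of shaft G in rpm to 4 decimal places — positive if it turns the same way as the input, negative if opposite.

Stage 1 [96T→24T]: ω = 2599.0000×96/24 = 10396.0000 rpm, dir flips to −; running = −10396.0000
Stage 2 [70T→81T]: ω = 10396.0000×70/81 = 8984.1975 rpm, dir flips to +; running = +8984.1975
Stage 3 [34T→34T]: ω = 8984.1975×34/34 = 8984.1975 rpm, dir flips to −; running = −8984.1975
Stage 4 [88T→46T]: ω = 8984.1975×88/46 = 17187.1605 rpm, dir flips to +; running = +17187.1605
Stage 5 [36T→34T]: ω = 17187.1605×36/34 = 18198.1699 rpm, dir flips to −; running = −18198.1699
Stage 6 [62T→38T]: ω = 18198.1699×62/38 = 29691.7509 rpm, dir flips to +; running = +29691.7509

+29691.7509 rpm (same as input, |ω| = 29691.7509 rpm)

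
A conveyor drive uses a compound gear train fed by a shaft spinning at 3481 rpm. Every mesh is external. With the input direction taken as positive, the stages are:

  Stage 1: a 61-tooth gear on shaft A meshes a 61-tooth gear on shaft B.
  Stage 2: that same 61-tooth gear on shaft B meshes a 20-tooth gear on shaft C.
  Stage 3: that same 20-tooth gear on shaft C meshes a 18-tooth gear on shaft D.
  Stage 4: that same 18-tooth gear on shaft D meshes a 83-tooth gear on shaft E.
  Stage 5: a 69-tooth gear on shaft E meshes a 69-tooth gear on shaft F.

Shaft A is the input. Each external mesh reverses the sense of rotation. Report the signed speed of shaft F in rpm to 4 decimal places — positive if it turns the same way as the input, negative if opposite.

-2558.3253 rpm (opposite to input, |ω| = 2558.3253 rpm)

Stage 1 [61T→61T]: ω = 3481.0000×61/61 = 3481.0000 rpm, dir flips to −; running = −3481.0000
Stage 2 [61T→20T]: ω = 3481.0000×61/20 = 10617.0500 rpm, dir flips to +; running = +10617.0500
Stage 3 [20T→18T]: ω = 10617.0500×20/18 = 11796.7222 rpm, dir flips to −; running = −11796.7222
Stage 4 [18T→83T]: ω = 11796.7222×18/83 = 2558.3253 rpm, dir flips to +; running = +2558.3253
Stage 5 [69T→69T]: ω = 2558.3253×69/69 = 2558.3253 rpm, dir flips to −; running = −2558.3253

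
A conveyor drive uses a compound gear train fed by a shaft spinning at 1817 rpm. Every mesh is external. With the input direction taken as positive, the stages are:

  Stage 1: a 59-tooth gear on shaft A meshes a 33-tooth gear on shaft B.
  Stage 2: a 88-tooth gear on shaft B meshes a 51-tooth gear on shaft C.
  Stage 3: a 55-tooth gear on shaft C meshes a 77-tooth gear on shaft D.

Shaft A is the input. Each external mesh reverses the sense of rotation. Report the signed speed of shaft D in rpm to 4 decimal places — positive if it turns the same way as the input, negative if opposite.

-4003.8469 rpm (opposite to input, |ω| = 4003.8469 rpm)

Stage 1 [59T→33T]: ω = 1817.0000×59/33 = 3248.5758 rpm, dir flips to −; running = −3248.5758
Stage 2 [88T→51T]: ω = 3248.5758×88/51 = 5605.3856 rpm, dir flips to +; running = +5605.3856
Stage 3 [55T→77T]: ω = 5605.3856×55/77 = 4003.8469 rpm, dir flips to −; running = −4003.8469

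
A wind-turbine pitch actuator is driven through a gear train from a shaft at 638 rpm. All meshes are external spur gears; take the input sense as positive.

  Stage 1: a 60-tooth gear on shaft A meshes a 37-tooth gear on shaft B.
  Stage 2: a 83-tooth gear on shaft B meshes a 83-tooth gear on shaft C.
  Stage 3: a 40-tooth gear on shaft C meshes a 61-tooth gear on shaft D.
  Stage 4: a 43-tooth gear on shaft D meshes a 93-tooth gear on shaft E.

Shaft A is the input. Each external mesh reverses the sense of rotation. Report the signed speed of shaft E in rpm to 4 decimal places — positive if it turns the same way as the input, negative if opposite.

Stage 1 [60T→37T]: ω = 638.0000×60/37 = 1034.5946 rpm, dir flips to −; running = −1034.5946
Stage 2 [83T→83T]: ω = 1034.5946×83/83 = 1034.5946 rpm, dir flips to +; running = +1034.5946
Stage 3 [40T→61T]: ω = 1034.5946×40/61 = 678.4227 rpm, dir flips to −; running = −678.4227
Stage 4 [43T→93T]: ω = 678.4227×43/93 = 313.6793 rpm, dir flips to +; running = +313.6793

+313.6793 rpm (same as input, |ω| = 313.6793 rpm)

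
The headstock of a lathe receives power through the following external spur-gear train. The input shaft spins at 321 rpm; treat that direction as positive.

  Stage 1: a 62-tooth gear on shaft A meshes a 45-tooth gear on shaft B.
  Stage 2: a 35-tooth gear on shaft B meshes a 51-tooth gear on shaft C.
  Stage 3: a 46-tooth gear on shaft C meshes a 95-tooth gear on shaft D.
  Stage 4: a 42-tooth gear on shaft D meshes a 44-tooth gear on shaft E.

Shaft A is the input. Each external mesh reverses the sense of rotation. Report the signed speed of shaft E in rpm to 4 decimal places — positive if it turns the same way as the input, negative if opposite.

Stage 1 [62T→45T]: ω = 321.0000×62/45 = 442.2667 rpm, dir flips to −; running = −442.2667
Stage 2 [35T→51T]: ω = 442.2667×35/51 = 303.5163 rpm, dir flips to +; running = +303.5163
Stage 3 [46T→95T]: ω = 303.5163×46/95 = 146.9658 rpm, dir flips to −; running = −146.9658
Stage 4 [42T→44T]: ω = 146.9658×42/44 = 140.2855 rpm, dir flips to +; running = +140.2855

+140.2855 rpm (same as input, |ω| = 140.2855 rpm)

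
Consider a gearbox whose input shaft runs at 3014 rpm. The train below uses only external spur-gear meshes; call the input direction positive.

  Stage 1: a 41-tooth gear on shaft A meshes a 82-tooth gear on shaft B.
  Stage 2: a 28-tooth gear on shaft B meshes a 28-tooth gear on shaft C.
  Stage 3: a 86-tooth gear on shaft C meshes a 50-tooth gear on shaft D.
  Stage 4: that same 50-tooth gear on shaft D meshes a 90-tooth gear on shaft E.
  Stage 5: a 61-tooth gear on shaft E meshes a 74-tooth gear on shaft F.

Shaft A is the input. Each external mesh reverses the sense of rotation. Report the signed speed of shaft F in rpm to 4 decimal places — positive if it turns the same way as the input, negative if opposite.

Stage 1 [41T→82T]: ω = 3014.0000×41/82 = 1507.0000 rpm, dir flips to −; running = −1507.0000
Stage 2 [28T→28T]: ω = 1507.0000×28/28 = 1507.0000 rpm, dir flips to +; running = +1507.0000
Stage 3 [86T→50T]: ω = 1507.0000×86/50 = 2592.0400 rpm, dir flips to −; running = −2592.0400
Stage 4 [50T→90T]: ω = 2592.0400×50/90 = 1440.0222 rpm, dir flips to +; running = +1440.0222
Stage 5 [61T→74T]: ω = 1440.0222×61/74 = 1187.0453 rpm, dir flips to −; running = −1187.0453

-1187.0453 rpm (opposite to input, |ω| = 1187.0453 rpm)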